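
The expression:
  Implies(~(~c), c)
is always true.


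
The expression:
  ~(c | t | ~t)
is never true.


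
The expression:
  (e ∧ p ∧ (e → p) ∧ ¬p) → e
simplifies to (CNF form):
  True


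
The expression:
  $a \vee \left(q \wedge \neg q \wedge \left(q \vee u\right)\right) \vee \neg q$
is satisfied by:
  {a: True, q: False}
  {q: False, a: False}
  {q: True, a: True}


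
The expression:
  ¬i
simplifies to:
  ¬i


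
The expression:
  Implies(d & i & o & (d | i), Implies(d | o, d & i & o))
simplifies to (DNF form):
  True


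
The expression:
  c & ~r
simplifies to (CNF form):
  c & ~r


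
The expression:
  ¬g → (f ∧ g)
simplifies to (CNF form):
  g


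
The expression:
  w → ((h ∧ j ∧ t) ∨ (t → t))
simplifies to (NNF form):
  True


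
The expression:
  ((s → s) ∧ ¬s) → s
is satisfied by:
  {s: True}


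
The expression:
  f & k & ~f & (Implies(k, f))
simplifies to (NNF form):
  False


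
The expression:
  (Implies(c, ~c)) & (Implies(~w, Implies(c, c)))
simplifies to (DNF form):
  ~c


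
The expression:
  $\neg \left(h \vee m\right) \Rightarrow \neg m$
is always true.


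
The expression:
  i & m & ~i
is never true.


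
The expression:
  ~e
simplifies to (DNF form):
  ~e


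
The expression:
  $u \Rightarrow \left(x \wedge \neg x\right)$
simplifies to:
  $\neg u$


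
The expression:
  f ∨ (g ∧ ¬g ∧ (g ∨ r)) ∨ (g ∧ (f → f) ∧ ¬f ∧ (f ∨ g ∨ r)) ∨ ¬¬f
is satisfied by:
  {g: True, f: True}
  {g: True, f: False}
  {f: True, g: False}


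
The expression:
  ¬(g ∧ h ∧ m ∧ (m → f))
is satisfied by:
  {h: False, m: False, g: False, f: False}
  {f: True, h: False, m: False, g: False}
  {g: True, h: False, m: False, f: False}
  {f: True, g: True, h: False, m: False}
  {m: True, f: False, h: False, g: False}
  {f: True, m: True, h: False, g: False}
  {g: True, m: True, f: False, h: False}
  {f: True, g: True, m: True, h: False}
  {h: True, g: False, m: False, f: False}
  {f: True, h: True, g: False, m: False}
  {g: True, h: True, f: False, m: False}
  {f: True, g: True, h: True, m: False}
  {m: True, h: True, g: False, f: False}
  {f: True, m: True, h: True, g: False}
  {g: True, m: True, h: True, f: False}


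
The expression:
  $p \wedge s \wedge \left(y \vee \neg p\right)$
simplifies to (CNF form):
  $p \wedge s \wedge y$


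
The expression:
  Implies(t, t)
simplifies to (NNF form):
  True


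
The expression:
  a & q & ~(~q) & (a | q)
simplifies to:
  a & q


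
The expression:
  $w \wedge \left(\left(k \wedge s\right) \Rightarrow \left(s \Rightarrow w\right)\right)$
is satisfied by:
  {w: True}


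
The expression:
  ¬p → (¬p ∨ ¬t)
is always true.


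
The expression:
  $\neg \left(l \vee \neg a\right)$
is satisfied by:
  {a: True, l: False}


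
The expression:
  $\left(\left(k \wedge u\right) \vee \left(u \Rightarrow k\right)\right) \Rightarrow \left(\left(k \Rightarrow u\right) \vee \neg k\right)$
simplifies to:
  $u \vee \neg k$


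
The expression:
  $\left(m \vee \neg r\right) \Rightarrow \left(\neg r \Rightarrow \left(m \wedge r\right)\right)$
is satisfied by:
  {r: True}


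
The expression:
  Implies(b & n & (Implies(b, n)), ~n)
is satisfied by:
  {n: False, b: False}
  {b: True, n: False}
  {n: True, b: False}


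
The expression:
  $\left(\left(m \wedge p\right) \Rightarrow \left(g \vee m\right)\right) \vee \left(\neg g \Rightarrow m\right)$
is always true.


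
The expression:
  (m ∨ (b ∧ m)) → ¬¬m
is always true.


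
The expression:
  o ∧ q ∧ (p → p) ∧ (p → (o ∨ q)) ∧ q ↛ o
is never true.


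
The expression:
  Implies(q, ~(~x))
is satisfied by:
  {x: True, q: False}
  {q: False, x: False}
  {q: True, x: True}


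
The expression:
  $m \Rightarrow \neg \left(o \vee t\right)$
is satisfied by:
  {t: False, m: False, o: False}
  {o: True, t: False, m: False}
  {t: True, o: False, m: False}
  {o: True, t: True, m: False}
  {m: True, o: False, t: False}


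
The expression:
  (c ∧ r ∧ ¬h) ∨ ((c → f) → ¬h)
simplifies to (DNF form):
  (c ∧ ¬f) ∨ ¬h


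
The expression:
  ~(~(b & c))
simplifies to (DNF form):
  b & c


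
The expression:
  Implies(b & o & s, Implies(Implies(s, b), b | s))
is always true.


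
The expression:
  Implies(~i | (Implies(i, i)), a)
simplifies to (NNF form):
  a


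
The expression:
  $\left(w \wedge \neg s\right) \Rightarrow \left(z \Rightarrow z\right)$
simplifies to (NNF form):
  $\text{True}$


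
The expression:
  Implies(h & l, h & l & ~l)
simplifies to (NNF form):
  ~h | ~l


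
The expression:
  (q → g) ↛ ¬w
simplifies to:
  w ∧ (g ∨ ¬q)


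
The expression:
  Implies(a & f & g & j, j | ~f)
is always true.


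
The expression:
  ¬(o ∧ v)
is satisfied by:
  {v: False, o: False}
  {o: True, v: False}
  {v: True, o: False}


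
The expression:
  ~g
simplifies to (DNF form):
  ~g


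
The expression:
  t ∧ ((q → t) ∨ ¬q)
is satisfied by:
  {t: True}


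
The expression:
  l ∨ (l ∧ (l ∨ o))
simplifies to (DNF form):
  l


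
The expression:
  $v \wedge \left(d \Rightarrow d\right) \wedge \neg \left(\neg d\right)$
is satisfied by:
  {d: True, v: True}


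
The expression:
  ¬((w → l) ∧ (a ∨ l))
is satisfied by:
  {w: True, l: False, a: False}
  {l: False, a: False, w: False}
  {a: True, w: True, l: False}


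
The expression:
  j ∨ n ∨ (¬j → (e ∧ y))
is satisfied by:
  {n: True, e: True, j: True, y: True}
  {n: True, e: True, j: True, y: False}
  {n: True, j: True, y: True, e: False}
  {n: True, j: True, y: False, e: False}
  {n: True, e: True, y: True, j: False}
  {n: True, e: True, y: False, j: False}
  {n: True, y: True, j: False, e: False}
  {n: True, y: False, j: False, e: False}
  {e: True, j: True, y: True, n: False}
  {e: True, j: True, y: False, n: False}
  {j: True, y: True, n: False, e: False}
  {j: True, n: False, y: False, e: False}
  {e: True, y: True, n: False, j: False}


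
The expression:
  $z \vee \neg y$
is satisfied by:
  {z: True, y: False}
  {y: False, z: False}
  {y: True, z: True}


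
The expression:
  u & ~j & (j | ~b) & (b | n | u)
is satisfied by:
  {u: True, j: False, b: False}


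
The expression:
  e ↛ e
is never true.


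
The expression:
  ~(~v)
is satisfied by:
  {v: True}


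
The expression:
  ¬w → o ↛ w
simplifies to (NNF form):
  o ∨ w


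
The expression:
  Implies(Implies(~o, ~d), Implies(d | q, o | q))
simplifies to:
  True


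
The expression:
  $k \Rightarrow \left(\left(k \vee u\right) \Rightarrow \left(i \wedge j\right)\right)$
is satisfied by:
  {i: True, j: True, k: False}
  {i: True, j: False, k: False}
  {j: True, i: False, k: False}
  {i: False, j: False, k: False}
  {i: True, k: True, j: True}


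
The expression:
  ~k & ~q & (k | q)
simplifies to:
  False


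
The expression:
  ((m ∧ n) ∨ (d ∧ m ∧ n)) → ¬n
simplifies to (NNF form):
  ¬m ∨ ¬n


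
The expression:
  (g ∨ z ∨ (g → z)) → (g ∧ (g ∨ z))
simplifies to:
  g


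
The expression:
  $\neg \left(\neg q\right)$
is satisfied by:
  {q: True}


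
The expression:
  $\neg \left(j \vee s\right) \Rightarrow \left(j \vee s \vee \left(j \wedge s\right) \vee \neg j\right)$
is always true.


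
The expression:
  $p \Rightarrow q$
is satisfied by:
  {q: True, p: False}
  {p: False, q: False}
  {p: True, q: True}


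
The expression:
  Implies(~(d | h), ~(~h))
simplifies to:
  d | h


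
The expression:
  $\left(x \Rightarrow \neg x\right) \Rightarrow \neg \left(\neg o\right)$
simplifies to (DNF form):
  $o \vee x$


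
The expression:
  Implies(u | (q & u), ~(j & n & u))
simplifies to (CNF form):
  ~j | ~n | ~u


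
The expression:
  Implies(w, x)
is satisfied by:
  {x: True, w: False}
  {w: False, x: False}
  {w: True, x: True}


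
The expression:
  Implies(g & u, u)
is always true.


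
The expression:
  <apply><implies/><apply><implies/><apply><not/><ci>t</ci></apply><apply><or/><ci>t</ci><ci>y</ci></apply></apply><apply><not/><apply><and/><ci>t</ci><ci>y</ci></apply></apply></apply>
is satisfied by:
  {t: False, y: False}
  {y: True, t: False}
  {t: True, y: False}


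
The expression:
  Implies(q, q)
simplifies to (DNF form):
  True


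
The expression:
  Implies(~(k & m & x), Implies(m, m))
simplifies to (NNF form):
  True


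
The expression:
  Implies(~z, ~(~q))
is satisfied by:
  {q: True, z: True}
  {q: True, z: False}
  {z: True, q: False}


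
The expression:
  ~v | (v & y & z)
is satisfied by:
  {z: True, y: True, v: False}
  {z: True, y: False, v: False}
  {y: True, z: False, v: False}
  {z: False, y: False, v: False}
  {z: True, v: True, y: True}


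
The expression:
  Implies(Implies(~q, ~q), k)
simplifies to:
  k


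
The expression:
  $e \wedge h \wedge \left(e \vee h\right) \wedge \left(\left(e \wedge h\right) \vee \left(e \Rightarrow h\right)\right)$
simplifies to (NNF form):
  $e \wedge h$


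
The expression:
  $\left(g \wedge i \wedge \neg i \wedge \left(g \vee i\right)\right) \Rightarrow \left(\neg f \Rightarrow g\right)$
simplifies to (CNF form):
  $\text{True}$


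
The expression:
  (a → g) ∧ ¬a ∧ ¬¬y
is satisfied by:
  {y: True, a: False}


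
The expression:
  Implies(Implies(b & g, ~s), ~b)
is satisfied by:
  {s: True, g: True, b: False}
  {s: True, g: False, b: False}
  {g: True, s: False, b: False}
  {s: False, g: False, b: False}
  {b: True, s: True, g: True}


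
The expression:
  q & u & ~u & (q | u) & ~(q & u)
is never true.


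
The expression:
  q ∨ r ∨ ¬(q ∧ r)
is always true.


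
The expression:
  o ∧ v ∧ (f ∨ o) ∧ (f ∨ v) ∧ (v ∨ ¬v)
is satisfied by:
  {o: True, v: True}


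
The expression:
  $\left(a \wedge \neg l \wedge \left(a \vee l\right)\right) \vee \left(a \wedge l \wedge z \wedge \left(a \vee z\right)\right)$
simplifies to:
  $a \wedge \left(z \vee \neg l\right)$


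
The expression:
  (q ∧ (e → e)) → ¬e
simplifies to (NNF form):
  ¬e ∨ ¬q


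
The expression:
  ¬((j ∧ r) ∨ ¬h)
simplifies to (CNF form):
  h ∧ (¬j ∨ ¬r)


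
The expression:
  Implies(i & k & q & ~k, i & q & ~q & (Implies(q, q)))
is always true.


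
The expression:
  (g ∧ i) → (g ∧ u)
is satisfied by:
  {u: True, g: False, i: False}
  {g: False, i: False, u: False}
  {i: True, u: True, g: False}
  {i: True, g: False, u: False}
  {u: True, g: True, i: False}
  {g: True, u: False, i: False}
  {i: True, g: True, u: True}


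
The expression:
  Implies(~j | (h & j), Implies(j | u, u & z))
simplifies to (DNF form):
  (u & z) | (j & ~h) | (~j & ~u)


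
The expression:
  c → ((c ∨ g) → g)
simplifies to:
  g ∨ ¬c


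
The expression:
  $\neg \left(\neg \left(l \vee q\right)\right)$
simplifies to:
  $l \vee q$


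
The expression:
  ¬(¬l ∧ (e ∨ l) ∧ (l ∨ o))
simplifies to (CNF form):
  l ∨ ¬e ∨ ¬o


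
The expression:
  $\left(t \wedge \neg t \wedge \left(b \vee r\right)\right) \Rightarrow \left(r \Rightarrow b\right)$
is always true.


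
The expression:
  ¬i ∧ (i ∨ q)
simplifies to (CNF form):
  q ∧ ¬i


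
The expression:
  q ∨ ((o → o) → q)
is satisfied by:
  {q: True}


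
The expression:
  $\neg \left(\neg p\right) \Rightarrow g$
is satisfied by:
  {g: True, p: False}
  {p: False, g: False}
  {p: True, g: True}


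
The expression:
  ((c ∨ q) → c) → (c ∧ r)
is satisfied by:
  {q: True, r: True, c: False}
  {q: True, r: False, c: False}
  {c: True, q: True, r: True}
  {c: True, r: True, q: False}


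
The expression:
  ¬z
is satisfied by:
  {z: False}


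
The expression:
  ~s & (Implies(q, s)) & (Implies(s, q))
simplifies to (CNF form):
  ~q & ~s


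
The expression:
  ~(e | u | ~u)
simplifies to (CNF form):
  False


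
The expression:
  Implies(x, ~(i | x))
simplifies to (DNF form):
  ~x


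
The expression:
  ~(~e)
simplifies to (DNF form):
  e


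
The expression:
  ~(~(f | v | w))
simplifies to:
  f | v | w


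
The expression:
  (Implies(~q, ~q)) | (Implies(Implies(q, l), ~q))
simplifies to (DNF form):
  True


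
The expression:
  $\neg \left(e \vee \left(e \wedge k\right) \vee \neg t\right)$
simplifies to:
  $t \wedge \neg e$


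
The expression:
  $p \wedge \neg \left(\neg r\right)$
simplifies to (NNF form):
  $p \wedge r$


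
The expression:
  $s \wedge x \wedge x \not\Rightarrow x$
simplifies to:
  $\text{False}$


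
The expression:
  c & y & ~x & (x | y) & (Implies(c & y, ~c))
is never true.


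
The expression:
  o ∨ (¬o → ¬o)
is always true.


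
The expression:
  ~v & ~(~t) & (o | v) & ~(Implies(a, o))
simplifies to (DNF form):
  False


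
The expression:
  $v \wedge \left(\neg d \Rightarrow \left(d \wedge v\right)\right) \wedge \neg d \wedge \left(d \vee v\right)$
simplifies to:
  $\text{False}$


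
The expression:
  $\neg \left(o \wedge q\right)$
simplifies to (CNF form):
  $\neg o \vee \neg q$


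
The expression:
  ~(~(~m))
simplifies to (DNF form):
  ~m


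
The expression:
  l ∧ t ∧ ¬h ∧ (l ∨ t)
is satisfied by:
  {t: True, l: True, h: False}


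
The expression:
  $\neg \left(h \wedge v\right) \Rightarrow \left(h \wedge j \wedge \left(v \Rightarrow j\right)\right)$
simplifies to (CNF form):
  $h \wedge \left(j \vee v\right)$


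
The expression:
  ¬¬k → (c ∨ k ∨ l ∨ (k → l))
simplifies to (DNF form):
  True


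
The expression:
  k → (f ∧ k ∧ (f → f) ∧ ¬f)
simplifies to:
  ¬k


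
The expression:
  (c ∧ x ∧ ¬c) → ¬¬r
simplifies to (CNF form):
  True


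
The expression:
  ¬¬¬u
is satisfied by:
  {u: False}


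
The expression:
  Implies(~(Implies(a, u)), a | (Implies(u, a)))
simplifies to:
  True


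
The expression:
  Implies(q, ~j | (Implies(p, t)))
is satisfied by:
  {t: True, p: False, q: False, j: False}
  {t: False, p: False, q: False, j: False}
  {j: True, t: True, p: False, q: False}
  {j: True, t: False, p: False, q: False}
  {t: True, q: True, j: False, p: False}
  {q: True, j: False, p: False, t: False}
  {j: True, q: True, t: True, p: False}
  {j: True, q: True, t: False, p: False}
  {t: True, p: True, j: False, q: False}
  {p: True, j: False, q: False, t: False}
  {t: True, j: True, p: True, q: False}
  {j: True, p: True, t: False, q: False}
  {t: True, q: True, p: True, j: False}
  {q: True, p: True, j: False, t: False}
  {j: True, q: True, p: True, t: True}


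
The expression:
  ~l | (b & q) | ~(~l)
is always true.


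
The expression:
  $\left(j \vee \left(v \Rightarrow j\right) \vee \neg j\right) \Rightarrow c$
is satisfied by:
  {c: True}


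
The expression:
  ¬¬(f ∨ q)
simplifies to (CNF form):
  f ∨ q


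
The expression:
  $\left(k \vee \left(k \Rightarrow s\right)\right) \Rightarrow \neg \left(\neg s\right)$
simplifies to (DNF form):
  $s$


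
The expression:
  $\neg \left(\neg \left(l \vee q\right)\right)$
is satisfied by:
  {q: True, l: True}
  {q: True, l: False}
  {l: True, q: False}


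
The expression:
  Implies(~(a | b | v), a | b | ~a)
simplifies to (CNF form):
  True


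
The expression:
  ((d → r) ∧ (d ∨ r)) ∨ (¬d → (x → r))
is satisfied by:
  {r: True, d: True, x: False}
  {r: True, x: False, d: False}
  {d: True, x: False, r: False}
  {d: False, x: False, r: False}
  {r: True, d: True, x: True}
  {r: True, x: True, d: False}
  {d: True, x: True, r: False}


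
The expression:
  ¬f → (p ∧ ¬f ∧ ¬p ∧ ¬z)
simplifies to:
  f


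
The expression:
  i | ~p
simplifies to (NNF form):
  i | ~p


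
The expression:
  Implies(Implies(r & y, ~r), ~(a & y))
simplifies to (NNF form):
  r | ~a | ~y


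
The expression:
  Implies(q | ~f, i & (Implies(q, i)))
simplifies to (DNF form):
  i | (f & ~q)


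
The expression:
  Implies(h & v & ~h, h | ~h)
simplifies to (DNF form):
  True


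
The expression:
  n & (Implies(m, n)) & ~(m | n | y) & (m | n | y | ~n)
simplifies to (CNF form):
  False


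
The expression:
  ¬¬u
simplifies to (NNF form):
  u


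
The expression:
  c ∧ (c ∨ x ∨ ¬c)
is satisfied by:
  {c: True}


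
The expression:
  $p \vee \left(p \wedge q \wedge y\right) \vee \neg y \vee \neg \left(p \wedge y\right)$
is always true.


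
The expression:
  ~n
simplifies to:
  ~n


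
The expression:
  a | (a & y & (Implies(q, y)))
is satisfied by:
  {a: True}


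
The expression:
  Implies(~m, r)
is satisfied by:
  {r: True, m: True}
  {r: True, m: False}
  {m: True, r: False}


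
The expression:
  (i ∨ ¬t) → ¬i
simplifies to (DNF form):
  ¬i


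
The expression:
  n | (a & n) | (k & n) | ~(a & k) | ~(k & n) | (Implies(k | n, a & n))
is always true.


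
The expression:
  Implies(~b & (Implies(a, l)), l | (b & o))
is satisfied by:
  {a: True, b: True, l: True}
  {a: True, b: True, l: False}
  {a: True, l: True, b: False}
  {a: True, l: False, b: False}
  {b: True, l: True, a: False}
  {b: True, l: False, a: False}
  {l: True, b: False, a: False}


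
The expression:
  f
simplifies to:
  f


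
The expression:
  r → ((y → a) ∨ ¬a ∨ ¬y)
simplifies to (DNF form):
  True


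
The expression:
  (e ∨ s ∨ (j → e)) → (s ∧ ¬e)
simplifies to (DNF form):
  (j ∧ ¬e) ∨ (s ∧ ¬e)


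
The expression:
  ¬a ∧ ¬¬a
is never true.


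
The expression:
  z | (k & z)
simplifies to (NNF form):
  z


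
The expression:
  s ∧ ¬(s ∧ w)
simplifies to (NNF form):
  s ∧ ¬w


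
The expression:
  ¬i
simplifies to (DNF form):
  ¬i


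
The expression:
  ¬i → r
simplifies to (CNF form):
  i ∨ r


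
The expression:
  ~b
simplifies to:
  ~b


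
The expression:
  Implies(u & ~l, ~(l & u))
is always true.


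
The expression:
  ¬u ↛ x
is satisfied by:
  {x: True, u: False}
  {u: False, x: False}
  {u: True, x: True}


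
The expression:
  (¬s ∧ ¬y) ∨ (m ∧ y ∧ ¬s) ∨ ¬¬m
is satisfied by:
  {m: True, s: False, y: False}
  {y: True, m: True, s: False}
  {m: True, s: True, y: False}
  {y: True, m: True, s: True}
  {y: False, s: False, m: False}


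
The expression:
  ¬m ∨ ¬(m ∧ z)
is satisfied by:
  {m: False, z: False}
  {z: True, m: False}
  {m: True, z: False}


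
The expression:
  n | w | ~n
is always true.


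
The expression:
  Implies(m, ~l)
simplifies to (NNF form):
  ~l | ~m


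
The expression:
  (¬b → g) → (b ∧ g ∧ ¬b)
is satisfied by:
  {g: False, b: False}


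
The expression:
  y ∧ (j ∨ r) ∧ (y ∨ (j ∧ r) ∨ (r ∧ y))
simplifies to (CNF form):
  y ∧ (j ∨ r)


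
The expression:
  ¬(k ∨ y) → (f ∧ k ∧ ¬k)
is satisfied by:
  {y: True, k: True}
  {y: True, k: False}
  {k: True, y: False}


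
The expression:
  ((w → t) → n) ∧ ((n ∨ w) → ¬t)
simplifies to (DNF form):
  (n ∧ ¬t) ∨ (w ∧ ¬t)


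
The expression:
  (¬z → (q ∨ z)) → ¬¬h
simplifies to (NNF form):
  h ∨ (¬q ∧ ¬z)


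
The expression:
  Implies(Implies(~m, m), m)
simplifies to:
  True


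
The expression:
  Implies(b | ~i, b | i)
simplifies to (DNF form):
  b | i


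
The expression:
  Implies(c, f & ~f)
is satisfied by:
  {c: False}


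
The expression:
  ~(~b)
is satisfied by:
  {b: True}


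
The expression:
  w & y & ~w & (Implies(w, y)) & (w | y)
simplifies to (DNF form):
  False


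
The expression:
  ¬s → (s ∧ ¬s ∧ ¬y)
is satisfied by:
  {s: True}


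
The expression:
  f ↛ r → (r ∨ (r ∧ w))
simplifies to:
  r ∨ ¬f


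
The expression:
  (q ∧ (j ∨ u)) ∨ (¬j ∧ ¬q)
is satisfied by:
  {u: True, j: False, q: False}
  {u: False, j: False, q: False}
  {q: True, u: True, j: False}
  {j: True, q: True, u: True}
  {j: True, q: True, u: False}


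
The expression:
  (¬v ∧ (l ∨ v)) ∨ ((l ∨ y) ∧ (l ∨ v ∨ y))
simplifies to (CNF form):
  l ∨ y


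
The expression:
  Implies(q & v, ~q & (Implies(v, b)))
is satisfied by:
  {v: False, q: False}
  {q: True, v: False}
  {v: True, q: False}


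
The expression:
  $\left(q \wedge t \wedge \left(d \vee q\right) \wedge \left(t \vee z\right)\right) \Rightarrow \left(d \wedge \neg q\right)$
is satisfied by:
  {t: False, q: False}
  {q: True, t: False}
  {t: True, q: False}


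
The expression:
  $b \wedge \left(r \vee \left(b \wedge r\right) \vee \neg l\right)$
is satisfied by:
  {r: True, b: True, l: False}
  {b: True, l: False, r: False}
  {r: True, l: True, b: True}


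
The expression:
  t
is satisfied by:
  {t: True}


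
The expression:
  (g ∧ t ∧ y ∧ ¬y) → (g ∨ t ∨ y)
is always true.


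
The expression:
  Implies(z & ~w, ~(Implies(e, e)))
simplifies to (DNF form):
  w | ~z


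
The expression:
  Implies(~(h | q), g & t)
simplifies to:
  h | q | (g & t)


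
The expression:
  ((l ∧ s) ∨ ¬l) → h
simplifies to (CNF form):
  (h ∨ l) ∧ (h ∨ ¬s)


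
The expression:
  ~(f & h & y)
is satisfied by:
  {h: False, y: False, f: False}
  {f: True, h: False, y: False}
  {y: True, h: False, f: False}
  {f: True, y: True, h: False}
  {h: True, f: False, y: False}
  {f: True, h: True, y: False}
  {y: True, h: True, f: False}


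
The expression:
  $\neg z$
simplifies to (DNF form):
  $\neg z$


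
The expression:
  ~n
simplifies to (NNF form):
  ~n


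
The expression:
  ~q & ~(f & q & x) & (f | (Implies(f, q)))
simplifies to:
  ~q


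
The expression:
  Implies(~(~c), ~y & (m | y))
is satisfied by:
  {m: True, c: False, y: False}
  {m: False, c: False, y: False}
  {y: True, m: True, c: False}
  {y: True, m: False, c: False}
  {c: True, m: True, y: False}


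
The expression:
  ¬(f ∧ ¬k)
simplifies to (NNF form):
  k ∨ ¬f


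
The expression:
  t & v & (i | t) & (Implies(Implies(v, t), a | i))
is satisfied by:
  {t: True, i: True, a: True, v: True}
  {t: True, i: True, v: True, a: False}
  {t: True, a: True, v: True, i: False}


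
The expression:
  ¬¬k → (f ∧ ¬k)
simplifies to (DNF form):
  ¬k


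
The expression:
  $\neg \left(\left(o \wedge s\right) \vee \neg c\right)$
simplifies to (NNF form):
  $c \wedge \left(\neg o \vee \neg s\right)$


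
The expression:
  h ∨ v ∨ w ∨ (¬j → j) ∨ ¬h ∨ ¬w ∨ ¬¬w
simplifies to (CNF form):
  True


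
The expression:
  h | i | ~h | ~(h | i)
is always true.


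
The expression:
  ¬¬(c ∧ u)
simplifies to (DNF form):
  c ∧ u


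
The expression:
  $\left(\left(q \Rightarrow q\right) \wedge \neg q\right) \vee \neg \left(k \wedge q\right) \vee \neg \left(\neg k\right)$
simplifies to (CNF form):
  $\text{True}$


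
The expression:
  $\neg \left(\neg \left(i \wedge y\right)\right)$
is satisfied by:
  {i: True, y: True}


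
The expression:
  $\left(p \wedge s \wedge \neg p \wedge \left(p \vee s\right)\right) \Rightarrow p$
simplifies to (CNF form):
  $\text{True}$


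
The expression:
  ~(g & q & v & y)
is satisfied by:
  {g: False, v: False, q: False, y: False}
  {y: True, g: False, v: False, q: False}
  {q: True, g: False, v: False, y: False}
  {y: True, q: True, g: False, v: False}
  {v: True, y: False, g: False, q: False}
  {y: True, v: True, g: False, q: False}
  {q: True, v: True, y: False, g: False}
  {y: True, q: True, v: True, g: False}
  {g: True, q: False, v: False, y: False}
  {y: True, g: True, q: False, v: False}
  {q: True, g: True, y: False, v: False}
  {y: True, q: True, g: True, v: False}
  {v: True, g: True, q: False, y: False}
  {y: True, v: True, g: True, q: False}
  {q: True, v: True, g: True, y: False}


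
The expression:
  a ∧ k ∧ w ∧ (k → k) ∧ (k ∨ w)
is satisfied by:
  {a: True, w: True, k: True}


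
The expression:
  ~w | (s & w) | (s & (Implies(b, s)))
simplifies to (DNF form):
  s | ~w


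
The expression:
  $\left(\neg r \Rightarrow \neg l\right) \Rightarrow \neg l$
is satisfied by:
  {l: False, r: False}
  {r: True, l: False}
  {l: True, r: False}


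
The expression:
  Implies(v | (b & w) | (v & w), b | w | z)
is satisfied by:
  {w: True, b: True, z: True, v: False}
  {w: True, b: True, v: False, z: False}
  {w: True, z: True, v: False, b: False}
  {w: True, v: False, z: False, b: False}
  {b: True, z: True, v: False, w: False}
  {b: True, v: False, z: False, w: False}
  {z: True, b: False, v: False, w: False}
  {b: False, v: False, z: False, w: False}
  {b: True, w: True, v: True, z: True}
  {b: True, w: True, v: True, z: False}
  {w: True, v: True, z: True, b: False}
  {w: True, v: True, b: False, z: False}
  {z: True, v: True, b: True, w: False}
  {v: True, b: True, w: False, z: False}
  {v: True, z: True, w: False, b: False}


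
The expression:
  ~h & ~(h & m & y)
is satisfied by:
  {h: False}


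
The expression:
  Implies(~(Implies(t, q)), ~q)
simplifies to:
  True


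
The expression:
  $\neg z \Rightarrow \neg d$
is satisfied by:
  {z: True, d: False}
  {d: False, z: False}
  {d: True, z: True}


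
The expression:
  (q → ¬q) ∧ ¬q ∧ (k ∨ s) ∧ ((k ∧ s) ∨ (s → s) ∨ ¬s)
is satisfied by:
  {k: True, s: True, q: False}
  {k: True, q: False, s: False}
  {s: True, q: False, k: False}


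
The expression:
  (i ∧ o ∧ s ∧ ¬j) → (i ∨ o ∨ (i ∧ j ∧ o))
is always true.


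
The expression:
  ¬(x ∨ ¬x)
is never true.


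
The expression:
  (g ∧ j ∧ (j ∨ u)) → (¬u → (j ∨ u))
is always true.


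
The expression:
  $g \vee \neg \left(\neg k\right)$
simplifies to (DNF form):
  $g \vee k$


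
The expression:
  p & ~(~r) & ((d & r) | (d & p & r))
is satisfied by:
  {r: True, p: True, d: True}


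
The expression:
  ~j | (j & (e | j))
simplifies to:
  True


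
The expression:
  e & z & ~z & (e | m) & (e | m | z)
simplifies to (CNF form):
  False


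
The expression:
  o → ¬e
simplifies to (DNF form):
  ¬e ∨ ¬o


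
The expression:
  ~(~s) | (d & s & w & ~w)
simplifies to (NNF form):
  s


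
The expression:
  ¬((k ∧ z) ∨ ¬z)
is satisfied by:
  {z: True, k: False}


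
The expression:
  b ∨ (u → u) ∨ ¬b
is always true.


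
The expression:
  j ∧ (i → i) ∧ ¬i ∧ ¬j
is never true.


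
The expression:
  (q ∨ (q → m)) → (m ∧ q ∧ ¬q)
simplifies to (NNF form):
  False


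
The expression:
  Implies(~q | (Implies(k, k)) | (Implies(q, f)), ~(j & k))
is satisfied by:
  {k: False, j: False}
  {j: True, k: False}
  {k: True, j: False}


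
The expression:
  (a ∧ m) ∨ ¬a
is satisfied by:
  {m: True, a: False}
  {a: False, m: False}
  {a: True, m: True}


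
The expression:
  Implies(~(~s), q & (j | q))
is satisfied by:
  {q: True, s: False}
  {s: False, q: False}
  {s: True, q: True}


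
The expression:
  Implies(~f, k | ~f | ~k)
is always true.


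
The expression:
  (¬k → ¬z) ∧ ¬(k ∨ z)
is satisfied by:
  {z: False, k: False}


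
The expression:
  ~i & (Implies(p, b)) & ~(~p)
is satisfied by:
  {p: True, b: True, i: False}


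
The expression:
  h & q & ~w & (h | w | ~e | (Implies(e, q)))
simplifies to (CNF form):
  h & q & ~w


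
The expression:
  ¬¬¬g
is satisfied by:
  {g: False}


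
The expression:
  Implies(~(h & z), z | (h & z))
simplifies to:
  z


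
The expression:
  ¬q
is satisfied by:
  {q: False}


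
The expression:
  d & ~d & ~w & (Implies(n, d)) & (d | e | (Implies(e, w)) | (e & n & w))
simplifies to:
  False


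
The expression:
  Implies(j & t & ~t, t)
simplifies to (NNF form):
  True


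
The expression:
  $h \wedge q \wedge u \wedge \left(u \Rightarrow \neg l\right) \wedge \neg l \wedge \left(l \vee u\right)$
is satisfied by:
  {h: True, u: True, q: True, l: False}


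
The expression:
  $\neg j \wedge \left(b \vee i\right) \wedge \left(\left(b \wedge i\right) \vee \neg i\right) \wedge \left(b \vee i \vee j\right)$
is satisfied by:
  {b: True, j: False}


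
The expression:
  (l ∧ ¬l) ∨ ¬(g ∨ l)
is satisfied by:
  {g: False, l: False}


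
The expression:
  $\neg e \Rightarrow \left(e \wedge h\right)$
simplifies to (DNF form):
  $e$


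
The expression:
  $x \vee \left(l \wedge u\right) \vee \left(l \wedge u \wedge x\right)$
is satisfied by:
  {x: True, u: True, l: True}
  {x: True, u: True, l: False}
  {x: True, l: True, u: False}
  {x: True, l: False, u: False}
  {u: True, l: True, x: False}


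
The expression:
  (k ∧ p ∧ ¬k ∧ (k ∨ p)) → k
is always true.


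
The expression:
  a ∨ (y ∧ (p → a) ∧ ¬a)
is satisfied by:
  {a: True, y: True, p: False}
  {a: True, y: False, p: False}
  {a: True, p: True, y: True}
  {a: True, p: True, y: False}
  {y: True, p: False, a: False}


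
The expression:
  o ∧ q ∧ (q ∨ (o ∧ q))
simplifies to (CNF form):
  o ∧ q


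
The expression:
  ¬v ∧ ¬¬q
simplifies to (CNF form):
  q ∧ ¬v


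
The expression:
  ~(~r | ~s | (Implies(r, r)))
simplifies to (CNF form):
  False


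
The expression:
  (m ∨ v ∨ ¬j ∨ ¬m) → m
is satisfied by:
  {m: True}


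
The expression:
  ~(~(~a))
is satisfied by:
  {a: False}


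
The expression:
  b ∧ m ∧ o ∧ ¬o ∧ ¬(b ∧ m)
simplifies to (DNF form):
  False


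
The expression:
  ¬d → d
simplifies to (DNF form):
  d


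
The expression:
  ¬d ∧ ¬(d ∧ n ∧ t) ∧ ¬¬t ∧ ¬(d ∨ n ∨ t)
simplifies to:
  False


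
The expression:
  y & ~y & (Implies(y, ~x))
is never true.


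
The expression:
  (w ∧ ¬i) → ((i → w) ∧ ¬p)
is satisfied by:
  {i: True, p: False, w: False}
  {p: False, w: False, i: False}
  {i: True, w: True, p: False}
  {w: True, p: False, i: False}
  {i: True, p: True, w: False}
  {p: True, i: False, w: False}
  {i: True, w: True, p: True}


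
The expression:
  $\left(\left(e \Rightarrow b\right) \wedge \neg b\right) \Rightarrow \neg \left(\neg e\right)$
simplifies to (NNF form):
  $b \vee e$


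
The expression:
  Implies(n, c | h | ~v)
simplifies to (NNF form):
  c | h | ~n | ~v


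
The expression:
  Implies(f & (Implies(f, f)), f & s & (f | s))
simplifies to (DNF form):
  s | ~f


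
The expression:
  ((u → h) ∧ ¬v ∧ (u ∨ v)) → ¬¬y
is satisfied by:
  {y: True, v: True, h: False, u: False}
  {y: True, h: False, u: False, v: False}
  {v: True, h: False, u: False, y: False}
  {v: False, h: False, u: False, y: False}
  {y: True, u: True, v: True, h: False}
  {y: True, u: True, v: False, h: False}
  {u: True, v: True, y: False, h: False}
  {u: True, y: False, h: False, v: False}
  {v: True, y: True, h: True, u: False}
  {y: True, h: True, v: False, u: False}
  {v: True, h: True, y: False, u: False}
  {h: True, y: False, u: False, v: False}
  {y: True, u: True, h: True, v: True}
  {y: True, u: True, h: True, v: False}
  {u: True, h: True, v: True, y: False}


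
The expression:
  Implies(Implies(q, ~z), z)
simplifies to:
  z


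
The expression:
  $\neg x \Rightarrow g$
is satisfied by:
  {x: True, g: True}
  {x: True, g: False}
  {g: True, x: False}


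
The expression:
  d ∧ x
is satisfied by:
  {d: True, x: True}


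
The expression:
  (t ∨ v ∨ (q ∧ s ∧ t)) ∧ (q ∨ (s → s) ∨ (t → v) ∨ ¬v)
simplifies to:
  t ∨ v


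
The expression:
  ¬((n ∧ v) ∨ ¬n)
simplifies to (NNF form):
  n ∧ ¬v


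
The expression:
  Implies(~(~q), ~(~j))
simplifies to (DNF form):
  j | ~q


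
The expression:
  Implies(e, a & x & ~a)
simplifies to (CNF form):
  ~e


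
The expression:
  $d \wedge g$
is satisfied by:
  {d: True, g: True}


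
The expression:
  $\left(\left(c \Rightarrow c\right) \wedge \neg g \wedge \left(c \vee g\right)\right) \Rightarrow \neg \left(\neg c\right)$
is always true.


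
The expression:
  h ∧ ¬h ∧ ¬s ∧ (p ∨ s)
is never true.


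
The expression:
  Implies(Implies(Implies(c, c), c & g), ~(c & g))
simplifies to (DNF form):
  ~c | ~g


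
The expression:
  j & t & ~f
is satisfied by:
  {t: True, j: True, f: False}


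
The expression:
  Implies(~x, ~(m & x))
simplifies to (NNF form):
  True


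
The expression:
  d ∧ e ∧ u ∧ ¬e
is never true.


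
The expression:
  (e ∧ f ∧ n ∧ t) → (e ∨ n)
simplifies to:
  True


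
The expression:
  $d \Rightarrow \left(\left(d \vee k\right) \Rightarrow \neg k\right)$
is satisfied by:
  {k: False, d: False}
  {d: True, k: False}
  {k: True, d: False}


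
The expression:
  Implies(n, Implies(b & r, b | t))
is always true.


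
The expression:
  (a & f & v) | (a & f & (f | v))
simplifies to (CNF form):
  a & f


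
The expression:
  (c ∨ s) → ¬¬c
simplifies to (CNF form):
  c ∨ ¬s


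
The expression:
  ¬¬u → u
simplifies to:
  True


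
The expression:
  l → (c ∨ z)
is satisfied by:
  {z: True, c: True, l: False}
  {z: True, l: False, c: False}
  {c: True, l: False, z: False}
  {c: False, l: False, z: False}
  {z: True, c: True, l: True}
  {z: True, l: True, c: False}
  {c: True, l: True, z: False}


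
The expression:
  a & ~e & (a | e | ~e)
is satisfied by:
  {a: True, e: False}


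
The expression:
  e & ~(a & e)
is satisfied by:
  {e: True, a: False}


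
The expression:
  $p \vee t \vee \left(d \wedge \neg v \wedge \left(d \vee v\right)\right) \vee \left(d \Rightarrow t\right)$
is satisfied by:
  {p: True, t: True, v: False, d: False}
  {p: True, v: False, t: False, d: False}
  {t: True, p: False, v: False, d: False}
  {p: False, v: False, t: False, d: False}
  {d: True, p: True, t: True, v: False}
  {d: True, p: True, v: False, t: False}
  {d: True, t: True, p: False, v: False}
  {d: True, p: False, v: False, t: False}
  {p: True, v: True, t: True, d: False}
  {p: True, v: True, d: False, t: False}
  {v: True, t: True, d: False, p: False}
  {v: True, d: False, t: False, p: False}
  {p: True, v: True, d: True, t: True}
  {p: True, v: True, d: True, t: False}
  {v: True, d: True, t: True, p: False}


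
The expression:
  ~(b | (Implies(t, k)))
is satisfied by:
  {t: True, b: False, k: False}


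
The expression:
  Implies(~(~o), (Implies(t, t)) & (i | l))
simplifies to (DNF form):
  i | l | ~o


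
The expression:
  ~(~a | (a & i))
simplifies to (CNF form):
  a & ~i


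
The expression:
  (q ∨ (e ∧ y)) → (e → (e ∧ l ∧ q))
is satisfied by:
  {l: True, q: False, e: False, y: False}
  {l: False, q: False, e: False, y: False}
  {y: True, l: True, q: False, e: False}
  {y: True, l: False, q: False, e: False}
  {l: True, q: True, y: False, e: False}
  {q: True, y: False, e: False, l: False}
  {y: True, l: True, q: True, e: False}
  {y: True, q: True, l: False, e: False}
  {l: True, e: True, y: False, q: False}
  {e: True, y: False, q: False, l: False}
  {l: True, e: True, q: True, y: False}
  {y: True, l: True, e: True, q: True}


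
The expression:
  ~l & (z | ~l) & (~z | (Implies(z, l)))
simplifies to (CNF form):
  ~l & ~z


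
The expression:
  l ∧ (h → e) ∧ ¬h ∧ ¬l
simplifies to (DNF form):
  False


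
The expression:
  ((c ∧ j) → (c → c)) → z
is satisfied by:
  {z: True}


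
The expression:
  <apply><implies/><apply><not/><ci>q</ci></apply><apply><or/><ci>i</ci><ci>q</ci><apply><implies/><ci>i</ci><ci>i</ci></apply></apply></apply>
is always true.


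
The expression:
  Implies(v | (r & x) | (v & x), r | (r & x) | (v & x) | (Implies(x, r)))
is always true.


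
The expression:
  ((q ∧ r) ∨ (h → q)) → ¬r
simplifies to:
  (h ∧ ¬q) ∨ ¬r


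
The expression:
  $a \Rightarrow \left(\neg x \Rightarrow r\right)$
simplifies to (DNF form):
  $r \vee x \vee \neg a$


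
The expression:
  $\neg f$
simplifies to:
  $\neg f$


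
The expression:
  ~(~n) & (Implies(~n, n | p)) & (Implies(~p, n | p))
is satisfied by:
  {n: True}


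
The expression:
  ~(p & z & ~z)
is always true.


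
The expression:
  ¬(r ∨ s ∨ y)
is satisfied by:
  {y: False, r: False, s: False}


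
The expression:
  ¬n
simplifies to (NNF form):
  ¬n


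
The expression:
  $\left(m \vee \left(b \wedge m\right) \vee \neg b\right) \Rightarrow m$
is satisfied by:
  {b: True, m: True}
  {b: True, m: False}
  {m: True, b: False}


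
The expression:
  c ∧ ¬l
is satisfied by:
  {c: True, l: False}


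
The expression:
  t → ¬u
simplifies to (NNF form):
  ¬t ∨ ¬u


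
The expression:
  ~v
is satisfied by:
  {v: False}


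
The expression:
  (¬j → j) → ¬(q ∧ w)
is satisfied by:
  {w: False, q: False, j: False}
  {j: True, w: False, q: False}
  {q: True, w: False, j: False}
  {j: True, q: True, w: False}
  {w: True, j: False, q: False}
  {j: True, w: True, q: False}
  {q: True, w: True, j: False}


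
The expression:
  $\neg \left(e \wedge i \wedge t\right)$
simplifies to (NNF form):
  $\neg e \vee \neg i \vee \neg t$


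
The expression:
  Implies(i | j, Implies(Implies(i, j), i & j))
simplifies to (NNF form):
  i | ~j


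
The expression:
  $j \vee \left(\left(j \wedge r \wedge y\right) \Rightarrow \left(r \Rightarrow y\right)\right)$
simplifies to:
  $\text{True}$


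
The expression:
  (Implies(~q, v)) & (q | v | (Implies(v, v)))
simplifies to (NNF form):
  q | v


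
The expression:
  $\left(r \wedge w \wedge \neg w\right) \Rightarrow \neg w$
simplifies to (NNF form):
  $\text{True}$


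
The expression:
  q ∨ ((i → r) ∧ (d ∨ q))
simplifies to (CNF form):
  (d ∨ q) ∧ (d ∨ q ∨ r) ∧ (d ∨ q ∨ ¬i) ∧ (q ∨ r ∨ ¬i)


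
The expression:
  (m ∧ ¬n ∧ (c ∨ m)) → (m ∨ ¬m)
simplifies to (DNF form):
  True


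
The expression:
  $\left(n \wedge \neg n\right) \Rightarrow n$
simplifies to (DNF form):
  $\text{True}$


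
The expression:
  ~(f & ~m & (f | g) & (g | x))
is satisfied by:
  {m: True, x: False, g: False, f: False}
  {m: True, g: True, x: False, f: False}
  {m: True, x: True, g: False, f: False}
  {m: True, g: True, x: True, f: False}
  {m: False, x: False, g: False, f: False}
  {g: True, m: False, x: False, f: False}
  {x: True, m: False, g: False, f: False}
  {g: True, x: True, m: False, f: False}
  {f: True, m: True, x: False, g: False}
  {f: True, g: True, m: True, x: False}
  {f: True, m: True, x: True, g: False}
  {f: True, g: True, m: True, x: True}
  {f: True, m: False, x: False, g: False}
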